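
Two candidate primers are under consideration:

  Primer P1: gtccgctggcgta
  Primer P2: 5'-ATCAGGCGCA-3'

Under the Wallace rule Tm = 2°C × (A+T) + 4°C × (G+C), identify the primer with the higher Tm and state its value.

Primer P1, 44°C

Primer P1: A+T=4, G+C=9 → Tm = 2(4)+4(9) = 44°C
Primer P2: A+T=4, G+C=6 → Tm = 2(4)+4(6) = 32°C
44°C vs 32°C → primer P1 is higher.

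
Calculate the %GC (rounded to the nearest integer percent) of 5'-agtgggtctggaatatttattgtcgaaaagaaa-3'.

33%

Counting bases: G=9, T=10, A=12, C=2
G+C = 9 + 2 = 11 out of 33 bases
%GC = 11/33 × 100 = 33.33% ≈ 33%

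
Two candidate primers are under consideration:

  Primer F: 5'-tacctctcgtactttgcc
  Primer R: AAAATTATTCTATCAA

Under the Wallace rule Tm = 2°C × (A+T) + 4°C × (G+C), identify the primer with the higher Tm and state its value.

Primer F: A+T=9, G+C=9 → Tm = 2(9)+4(9) = 54°C
Primer R: A+T=14, G+C=2 → Tm = 2(14)+4(2) = 36°C
54°C vs 36°C → primer F is higher.

Primer F, 54°C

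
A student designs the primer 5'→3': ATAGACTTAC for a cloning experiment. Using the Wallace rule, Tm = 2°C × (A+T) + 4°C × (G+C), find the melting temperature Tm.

Scanning the sequence gives T=3, A=4, C=2, G=1.
A+T = 7, G+C = 3
Tm = 4·3 + 2·7 = 12 + 14 = 26°C

26°C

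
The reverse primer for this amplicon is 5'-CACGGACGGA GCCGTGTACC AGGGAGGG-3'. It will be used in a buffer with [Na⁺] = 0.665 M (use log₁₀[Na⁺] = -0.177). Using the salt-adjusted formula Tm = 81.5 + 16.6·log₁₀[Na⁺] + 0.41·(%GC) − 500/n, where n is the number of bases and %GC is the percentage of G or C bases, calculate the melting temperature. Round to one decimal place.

90.0°C

Length n = 28. Scanning the sequence gives A=6, T=2, G=13, C=7.
G+C = 20, so %GC = 20/28 × 100 = 71.429%
Salt term: 16.6 × (-0.177) = -2.938
GC term: 0.41 × 71.429 = 29.286; length term: −500/28 = −17.857
Tm = 81.5 + (-2.938) + 29.286 − 17.857 = 89.991 → 90.0°C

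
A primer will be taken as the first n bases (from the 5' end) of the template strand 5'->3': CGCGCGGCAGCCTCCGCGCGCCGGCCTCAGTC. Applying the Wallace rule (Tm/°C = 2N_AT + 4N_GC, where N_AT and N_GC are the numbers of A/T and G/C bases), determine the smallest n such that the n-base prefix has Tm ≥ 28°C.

n = 7

First 6 bases: CGCGCG → Tm = 24°C (< 28°C)
First 7 bases: CGCGCGG → Tm = 28°C (≥ 28°C)
Each additional base adds 2°C (A/T) or 4°C (G/C), so Tm is non-decreasing in n; n = 7 is the first length to reach 28°C.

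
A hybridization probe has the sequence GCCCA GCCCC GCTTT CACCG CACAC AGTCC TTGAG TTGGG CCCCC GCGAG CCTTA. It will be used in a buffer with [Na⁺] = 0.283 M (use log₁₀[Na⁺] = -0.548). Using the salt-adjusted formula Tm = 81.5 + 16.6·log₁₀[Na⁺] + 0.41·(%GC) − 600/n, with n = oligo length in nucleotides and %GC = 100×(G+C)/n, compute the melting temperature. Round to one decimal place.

89.1°C

Length n = 55. Base counts: C=24, T=10, G=13, A=8
G+C = 37, so %GC = 37/55 × 100 = 67.273%
Salt term: 16.6 × (-0.548) = -9.097
GC term: 0.41 × 67.273 = 27.582; length term: −600/55 = −10.909
Tm = 81.5 + (-9.097) + 27.582 − 10.909 = 89.076 → 89.1°C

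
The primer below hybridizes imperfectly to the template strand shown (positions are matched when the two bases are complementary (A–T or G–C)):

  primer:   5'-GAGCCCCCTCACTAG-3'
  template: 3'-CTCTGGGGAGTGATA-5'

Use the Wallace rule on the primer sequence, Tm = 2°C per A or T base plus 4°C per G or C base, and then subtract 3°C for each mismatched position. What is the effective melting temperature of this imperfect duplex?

44°C

Primer base counts: A=3, T=2, G=3, C=7 → A+T=5, G+C=10
Perfect-match Tm = 2(5) + 4(10) = 10 + 40 = 50°C
Mismatches (positions where the bases are not complementary): 2 (at positions 4, 15)
Effective Tm = 50 − 2×3 = 50 − 6 = 44°C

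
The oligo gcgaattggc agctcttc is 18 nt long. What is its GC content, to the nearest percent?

56%

Counting bases: A=3, T=5, C=5, G=5
G+C = 5 + 5 = 10 out of 18 bases
%GC = 10/18 × 100 = 55.56% ≈ 56%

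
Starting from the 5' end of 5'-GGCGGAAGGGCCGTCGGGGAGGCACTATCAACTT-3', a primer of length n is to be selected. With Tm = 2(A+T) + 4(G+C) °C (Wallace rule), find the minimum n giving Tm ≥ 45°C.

n = 13

First 12 bases: GGCGGAAGGGCC → Tm = 44°C (< 45°C)
First 13 bases: GGCGGAAGGGCCG → Tm = 48°C (≥ 45°C)
Since every base adds ≥2°C, Tm only increases with n, so the threshold is first crossed at n = 13.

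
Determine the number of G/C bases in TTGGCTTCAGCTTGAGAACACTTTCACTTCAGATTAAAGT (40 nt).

Scanning the sequence gives T=14, A=11, C=8, G=7.
G+C = 7 + 8 = 15

15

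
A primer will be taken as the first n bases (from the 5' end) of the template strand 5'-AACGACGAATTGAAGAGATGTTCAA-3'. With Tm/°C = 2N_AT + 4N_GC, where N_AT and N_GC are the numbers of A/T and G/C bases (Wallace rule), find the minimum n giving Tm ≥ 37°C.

n = 14

First 13 bases: AACGACGAATTGA → Tm = 36°C (< 37°C)
First 14 bases: AACGACGAATTGAA → Tm = 38°C (≥ 37°C)
Since every base adds ≥2°C, Tm only increases with n, so the threshold is first crossed at n = 14.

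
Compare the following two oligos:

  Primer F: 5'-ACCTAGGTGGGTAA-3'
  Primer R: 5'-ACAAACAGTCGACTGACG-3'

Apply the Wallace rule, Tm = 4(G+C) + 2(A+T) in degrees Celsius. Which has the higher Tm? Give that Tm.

Primer R, 54°C

Primer F: A+T=7, G+C=7 → Tm = 2(7)+4(7) = 42°C
Primer R: A+T=9, G+C=9 → Tm = 2(9)+4(9) = 54°C
42°C vs 54°C → primer R is higher.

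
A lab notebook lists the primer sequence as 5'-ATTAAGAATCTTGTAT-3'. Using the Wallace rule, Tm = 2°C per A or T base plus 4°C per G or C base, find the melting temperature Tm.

38°C

Counting bases: T=7, G=2, A=6, C=1
AT pairs contribute 13, GC pairs contribute 3.
Tm = 4·3 + 2·13 = 12 + 26 = 38°C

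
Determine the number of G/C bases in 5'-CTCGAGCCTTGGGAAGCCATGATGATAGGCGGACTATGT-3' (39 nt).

21

Base counts: T=9, A=9, G=13, C=8
G+C = 13 + 8 = 21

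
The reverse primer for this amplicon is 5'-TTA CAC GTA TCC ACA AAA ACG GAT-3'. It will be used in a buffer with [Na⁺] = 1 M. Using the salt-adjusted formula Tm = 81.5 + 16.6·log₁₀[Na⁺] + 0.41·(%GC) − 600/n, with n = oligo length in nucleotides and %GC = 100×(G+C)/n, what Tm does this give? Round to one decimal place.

71.9°C

Length n = 24. Scanning the sequence gives G=3, T=5, A=10, C=6.
G+C = 9, so %GC = 9/24 × 100 = 37.5%
Salt term: 16.6 × (0) = 0
GC term: 0.41 × 37.5 = 15.375; length term: −600/24 = −25
Tm = 81.5 + (0) + 15.375 − 25 = 71.875 → 71.9°C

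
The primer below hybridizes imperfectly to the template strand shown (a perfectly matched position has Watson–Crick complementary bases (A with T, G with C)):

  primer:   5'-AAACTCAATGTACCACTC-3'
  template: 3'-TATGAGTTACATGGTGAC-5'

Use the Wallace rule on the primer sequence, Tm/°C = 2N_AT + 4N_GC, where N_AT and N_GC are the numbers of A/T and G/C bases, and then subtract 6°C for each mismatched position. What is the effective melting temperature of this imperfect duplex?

38°C

Primer base counts: A=7, T=4, G=1, C=6 → A+T=11, G+C=7
Perfect-match Tm = 2(11) + 4(7) = 22 + 28 = 50°C
Mismatches (positions where the bases are not complementary): 2 (at positions 2, 18)
Effective Tm = 50 − 2×6 = 50 − 12 = 38°C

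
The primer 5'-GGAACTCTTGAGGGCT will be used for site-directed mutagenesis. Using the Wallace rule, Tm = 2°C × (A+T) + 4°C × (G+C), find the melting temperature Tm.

G=6, A=3, T=4, C=3
AT pairs contribute 7, GC pairs contribute 9.
Tm = 2×7 + 4×9 = 50°C

50°C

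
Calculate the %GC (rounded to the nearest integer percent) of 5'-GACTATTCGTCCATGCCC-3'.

56%

Base counts: A=3, C=7, G=3, T=5
G+C = 3 + 7 = 10 out of 18 bases
%GC = 10/18 × 100 = 55.56% ≈ 56%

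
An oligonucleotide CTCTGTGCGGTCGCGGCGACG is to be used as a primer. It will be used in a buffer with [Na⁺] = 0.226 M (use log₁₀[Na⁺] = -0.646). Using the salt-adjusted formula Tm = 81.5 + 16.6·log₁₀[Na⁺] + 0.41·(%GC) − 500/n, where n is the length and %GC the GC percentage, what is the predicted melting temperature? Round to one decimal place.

Length n = 21. Counting bases: T=4, A=1, C=7, G=9
G+C = 16, so %GC = 16/21 × 100 = 76.19%
Salt term: 16.6 × (-0.646) = -10.724
GC term: 0.41 × 76.19 = 31.238; length term: −500/21 = −23.81
Tm = 81.5 + (-10.724) + 31.238 − 23.81 = 78.204 → 78.2°C

78.2°C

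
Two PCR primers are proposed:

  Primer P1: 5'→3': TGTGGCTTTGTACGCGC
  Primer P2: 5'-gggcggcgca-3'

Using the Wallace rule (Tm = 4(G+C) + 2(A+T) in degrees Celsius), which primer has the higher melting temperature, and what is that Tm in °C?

Primer P1: A+T=7, G+C=10 → Tm = 2(7)+4(10) = 54°C
Primer P2: A+T=1, G+C=9 → Tm = 2(1)+4(9) = 38°C
54°C vs 38°C → primer P1 is higher.

Primer P1, 54°C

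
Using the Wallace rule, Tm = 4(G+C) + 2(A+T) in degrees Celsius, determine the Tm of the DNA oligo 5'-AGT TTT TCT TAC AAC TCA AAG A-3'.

G=2, T=8, C=4, A=8
A+T = 16, G+C = 6
Tm = 2(16) + 4(6) = 32 + 24 = 56°C

56°C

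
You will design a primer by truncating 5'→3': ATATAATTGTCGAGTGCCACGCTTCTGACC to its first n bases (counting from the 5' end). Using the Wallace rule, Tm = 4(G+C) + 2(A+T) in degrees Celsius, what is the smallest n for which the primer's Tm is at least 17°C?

n = 9

First 8 bases: ATATAATT → Tm = 16°C (< 17°C)
First 9 bases: ATATAATTG → Tm = 20°C (≥ 17°C)
Since every base adds ≥2°C, Tm only increases with n, so the threshold is first crossed at n = 9.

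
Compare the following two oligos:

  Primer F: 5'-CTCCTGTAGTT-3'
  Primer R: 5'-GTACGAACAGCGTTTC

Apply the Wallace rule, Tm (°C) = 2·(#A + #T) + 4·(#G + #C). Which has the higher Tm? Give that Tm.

Primer R, 48°C

Primer F: A+T=6, G+C=5 → Tm = 2(6)+4(5) = 32°C
Primer R: A+T=8, G+C=8 → Tm = 2(8)+4(8) = 48°C
32°C vs 48°C → primer R is higher.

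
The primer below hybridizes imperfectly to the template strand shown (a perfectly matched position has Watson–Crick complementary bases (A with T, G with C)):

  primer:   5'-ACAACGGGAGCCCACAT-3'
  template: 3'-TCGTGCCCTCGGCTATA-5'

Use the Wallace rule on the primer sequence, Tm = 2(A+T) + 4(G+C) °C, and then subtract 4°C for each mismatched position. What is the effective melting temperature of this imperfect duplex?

Primer base counts: A=6, T=1, G=4, C=6 → A+T=7, G+C=10
Perfect-match Tm = 2(7) + 4(10) = 14 + 40 = 54°C
Mismatches (positions where the bases are not complementary): 4 (at positions 2, 3, 13, 15)
Effective Tm = 54 − 4×4 = 54 − 16 = 38°C

38°C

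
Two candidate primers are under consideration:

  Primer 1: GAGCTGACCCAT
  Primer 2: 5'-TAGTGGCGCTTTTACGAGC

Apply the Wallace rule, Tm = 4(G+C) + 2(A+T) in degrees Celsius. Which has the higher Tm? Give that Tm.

Primer 2, 58°C

Primer 1: A+T=5, G+C=7 → Tm = 2(5)+4(7) = 38°C
Primer 2: A+T=9, G+C=10 → Tm = 2(9)+4(10) = 58°C
38°C vs 58°C → primer 2 is higher.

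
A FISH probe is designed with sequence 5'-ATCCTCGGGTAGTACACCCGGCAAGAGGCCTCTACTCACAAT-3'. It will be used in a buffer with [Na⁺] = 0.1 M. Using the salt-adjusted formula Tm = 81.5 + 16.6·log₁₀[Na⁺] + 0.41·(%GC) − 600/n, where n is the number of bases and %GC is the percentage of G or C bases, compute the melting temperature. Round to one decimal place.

Length n = 42. Scanning the sequence gives C=14, G=9, A=11, T=8.
G+C = 23, so %GC = 23/42 × 100 = 54.762%
Salt term: 16.6 × (-1) = -16.6
GC term: 0.41 × 54.762 = 22.452; length term: −600/42 = −14.286
Tm = 81.5 + (-16.6) + 22.452 − 14.286 = 73.066 → 73.1°C

73.1°C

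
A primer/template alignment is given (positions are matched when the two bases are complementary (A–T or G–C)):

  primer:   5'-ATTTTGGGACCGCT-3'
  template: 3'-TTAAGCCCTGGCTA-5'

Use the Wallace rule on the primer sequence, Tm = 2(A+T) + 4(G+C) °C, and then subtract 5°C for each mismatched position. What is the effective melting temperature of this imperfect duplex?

27°C

Primer base counts: A=2, T=5, G=4, C=3 → A+T=7, G+C=7
Perfect-match Tm = 2(7) + 4(7) = 14 + 28 = 42°C
Mismatches (positions where the bases are not complementary): 3 (at positions 2, 5, 13)
Effective Tm = 42 − 3×5 = 42 − 15 = 27°C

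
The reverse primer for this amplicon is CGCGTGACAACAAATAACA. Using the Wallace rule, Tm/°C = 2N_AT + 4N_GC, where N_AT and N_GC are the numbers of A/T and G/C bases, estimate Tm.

54°C

Counting bases: C=5, T=2, G=3, A=9
A+T = 11, G+C = 8
Tm = 2(11) + 4(8) = 22 + 32 = 54°C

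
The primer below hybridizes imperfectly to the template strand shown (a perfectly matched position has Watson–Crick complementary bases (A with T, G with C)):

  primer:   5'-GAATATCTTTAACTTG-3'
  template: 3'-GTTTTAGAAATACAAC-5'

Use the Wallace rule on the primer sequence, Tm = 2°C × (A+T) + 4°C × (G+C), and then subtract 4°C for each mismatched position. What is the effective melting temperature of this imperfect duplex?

24°C

Primer base counts: A=5, T=7, G=2, C=2 → A+T=12, G+C=4
Perfect-match Tm = 2(12) + 4(4) = 24 + 16 = 40°C
Mismatches (positions where the bases are not complementary): 4 (at positions 1, 4, 12, 13)
Effective Tm = 40 − 4×4 = 40 − 16 = 24°C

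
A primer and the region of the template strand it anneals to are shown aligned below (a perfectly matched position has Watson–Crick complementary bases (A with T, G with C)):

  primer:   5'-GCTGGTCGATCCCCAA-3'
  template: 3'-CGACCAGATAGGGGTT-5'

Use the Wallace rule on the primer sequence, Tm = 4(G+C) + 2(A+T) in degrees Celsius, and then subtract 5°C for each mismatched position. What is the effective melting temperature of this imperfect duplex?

Primer base counts: A=3, T=3, G=4, C=6 → A+T=6, G+C=10
Perfect-match Tm = 2(6) + 4(10) = 12 + 40 = 52°C
Mismatches (positions where the bases are not complementary): 1 (at position 8)
Effective Tm = 52 − 1×5 = 52 − 5 = 47°C

47°C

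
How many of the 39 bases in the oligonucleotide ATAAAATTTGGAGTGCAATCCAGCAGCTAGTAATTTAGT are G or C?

13

Counting bases: A=14, T=12, C=5, G=8
Total G or C: 8 + 5 = 13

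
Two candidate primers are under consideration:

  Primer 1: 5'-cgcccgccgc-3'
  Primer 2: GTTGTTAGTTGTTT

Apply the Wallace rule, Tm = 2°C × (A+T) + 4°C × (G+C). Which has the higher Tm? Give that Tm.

Primer 1, 40°C

Primer 1: A+T=0, G+C=10 → Tm = 2(0)+4(10) = 40°C
Primer 2: A+T=10, G+C=4 → Tm = 2(10)+4(4) = 36°C
40°C vs 36°C → primer 1 is higher.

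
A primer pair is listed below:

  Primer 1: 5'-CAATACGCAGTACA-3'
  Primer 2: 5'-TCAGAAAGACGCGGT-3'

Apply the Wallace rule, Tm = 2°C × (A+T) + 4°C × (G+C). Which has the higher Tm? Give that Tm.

Primer 2, 46°C

Primer 1: A+T=8, G+C=6 → Tm = 2(8)+4(6) = 40°C
Primer 2: A+T=7, G+C=8 → Tm = 2(7)+4(8) = 46°C
40°C vs 46°C → primer 2 is higher.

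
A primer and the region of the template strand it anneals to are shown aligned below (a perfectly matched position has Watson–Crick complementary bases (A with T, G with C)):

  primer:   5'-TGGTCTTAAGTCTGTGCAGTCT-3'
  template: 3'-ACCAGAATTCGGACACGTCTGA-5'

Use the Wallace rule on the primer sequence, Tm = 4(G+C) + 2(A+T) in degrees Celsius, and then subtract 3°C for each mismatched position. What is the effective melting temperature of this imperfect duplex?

58°C

Primer base counts: A=3, T=9, G=6, C=4 → A+T=12, G+C=10
Perfect-match Tm = 2(12) + 4(10) = 24 + 40 = 64°C
Mismatches (positions where the bases are not complementary): 2 (at positions 11, 20)
Effective Tm = 64 − 2×3 = 64 − 6 = 58°C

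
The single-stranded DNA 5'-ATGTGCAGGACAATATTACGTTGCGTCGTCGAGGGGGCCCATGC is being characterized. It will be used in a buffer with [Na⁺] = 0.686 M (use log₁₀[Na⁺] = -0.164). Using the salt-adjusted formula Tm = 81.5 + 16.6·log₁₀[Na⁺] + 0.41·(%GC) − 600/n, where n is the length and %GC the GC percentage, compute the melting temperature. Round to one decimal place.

88.4°C

Length n = 44. Base counts: C=10, G=15, A=9, T=10
G+C = 25, so %GC = 25/44 × 100 = 56.818%
Salt term: 16.6 × (-0.164) = -2.722
GC term: 0.41 × 56.818 = 23.295; length term: −600/44 = −13.636
Tm = 81.5 + (-2.722) + 23.295 − 13.636 = 88.437 → 88.4°C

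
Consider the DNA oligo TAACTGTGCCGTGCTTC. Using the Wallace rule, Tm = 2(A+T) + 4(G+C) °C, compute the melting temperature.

52°C

G=4, C=5, T=6, A=2
So N_AT = 8 and N_GC = 9.
Tm = 4·9 + 2·8 = 36 + 16 = 52°C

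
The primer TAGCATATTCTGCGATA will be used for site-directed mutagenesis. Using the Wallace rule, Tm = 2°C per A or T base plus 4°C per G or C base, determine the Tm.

46°C

Base counts: C=3, T=6, G=3, A=5
A+T = 11, G+C = 6
Tm = 2(11) + 4(6) = 22 + 24 = 46°C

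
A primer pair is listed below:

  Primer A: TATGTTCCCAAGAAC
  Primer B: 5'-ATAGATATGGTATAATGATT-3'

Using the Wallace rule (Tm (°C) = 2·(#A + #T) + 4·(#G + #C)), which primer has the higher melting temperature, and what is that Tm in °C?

Primer A: A+T=9, G+C=6 → Tm = 2(9)+4(6) = 42°C
Primer B: A+T=16, G+C=4 → Tm = 2(16)+4(4) = 48°C
42°C vs 48°C → primer B is higher.

Primer B, 48°C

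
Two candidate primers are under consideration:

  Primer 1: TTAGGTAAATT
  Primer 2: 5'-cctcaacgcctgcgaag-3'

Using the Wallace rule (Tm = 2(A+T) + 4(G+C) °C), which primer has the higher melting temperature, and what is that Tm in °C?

Primer 1: A+T=9, G+C=2 → Tm = 2(9)+4(2) = 26°C
Primer 2: A+T=6, G+C=11 → Tm = 2(6)+4(11) = 56°C
26°C vs 56°C → primer 2 is higher.

Primer 2, 56°C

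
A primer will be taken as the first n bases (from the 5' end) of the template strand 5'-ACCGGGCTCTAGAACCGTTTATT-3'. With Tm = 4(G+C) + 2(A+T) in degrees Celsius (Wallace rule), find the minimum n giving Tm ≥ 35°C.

First 10 bases: ACCGGGCTCT → Tm = 34°C (< 35°C)
First 11 bases: ACCGGGCTCTA → Tm = 36°C (≥ 35°C)
Since every base adds ≥2°C, Tm only increases with n, so the threshold is first crossed at n = 11.

n = 11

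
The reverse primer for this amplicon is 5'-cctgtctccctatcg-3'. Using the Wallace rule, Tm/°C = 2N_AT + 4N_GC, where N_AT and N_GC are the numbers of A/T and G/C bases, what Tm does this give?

Scanning the sequence gives C=7, A=1, G=2, T=5.
A+T = 6, G+C = 9
Tm = 2×6 + 4×9 = 48°C

48°C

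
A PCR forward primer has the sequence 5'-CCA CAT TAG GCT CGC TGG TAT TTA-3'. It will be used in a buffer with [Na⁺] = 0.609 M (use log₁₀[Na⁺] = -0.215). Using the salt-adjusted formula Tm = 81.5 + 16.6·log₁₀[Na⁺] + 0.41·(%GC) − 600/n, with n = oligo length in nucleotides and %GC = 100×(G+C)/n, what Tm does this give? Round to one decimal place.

71.7°C

Length n = 24. G=5, A=5, T=8, C=6
G+C = 11, so %GC = 11/24 × 100 = 45.833%
Salt term: 16.6 × (-0.215) = -3.569
GC term: 0.41 × 45.833 = 18.792; length term: −600/24 = −25
Tm = 81.5 + (-3.569) + 18.792 − 25 = 71.723 → 71.7°C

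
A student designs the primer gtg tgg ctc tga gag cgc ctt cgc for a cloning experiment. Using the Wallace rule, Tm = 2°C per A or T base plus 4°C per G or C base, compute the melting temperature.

Scanning the sequence gives C=7, G=9, A=2, T=6.
A+T = 8, G+C = 16
Tm = 2×8 + 4×16 = 80°C

80°C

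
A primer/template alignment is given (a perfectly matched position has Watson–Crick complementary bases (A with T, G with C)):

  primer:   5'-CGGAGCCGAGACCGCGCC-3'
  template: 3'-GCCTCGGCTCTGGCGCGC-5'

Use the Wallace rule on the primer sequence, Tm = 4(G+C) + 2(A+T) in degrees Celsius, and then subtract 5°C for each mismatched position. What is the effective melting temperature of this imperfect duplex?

Primer base counts: A=3, T=0, G=7, C=8 → A+T=3, G+C=15
Perfect-match Tm = 2(3) + 4(15) = 6 + 60 = 66°C
Mismatches (positions where the bases are not complementary): 1 (at position 18)
Effective Tm = 66 − 1×5 = 66 − 5 = 61°C

61°C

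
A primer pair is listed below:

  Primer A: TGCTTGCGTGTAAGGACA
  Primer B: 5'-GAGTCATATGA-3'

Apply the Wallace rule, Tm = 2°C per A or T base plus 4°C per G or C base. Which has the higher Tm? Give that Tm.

Primer A, 54°C

Primer A: A+T=9, G+C=9 → Tm = 2(9)+4(9) = 54°C
Primer B: A+T=7, G+C=4 → Tm = 2(7)+4(4) = 30°C
54°C vs 30°C → primer A is higher.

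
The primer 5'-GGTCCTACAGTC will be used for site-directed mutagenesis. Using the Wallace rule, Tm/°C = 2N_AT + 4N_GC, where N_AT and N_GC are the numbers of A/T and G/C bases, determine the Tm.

38°C

T=3, A=2, C=4, G=3
A+T = 5, G+C = 7
Tm = 2×5 + 4×7 = 38°C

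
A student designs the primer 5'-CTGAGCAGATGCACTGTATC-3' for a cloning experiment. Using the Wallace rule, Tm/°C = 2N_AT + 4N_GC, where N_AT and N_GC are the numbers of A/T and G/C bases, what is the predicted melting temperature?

A=5, G=5, C=5, T=5
A+T = 10, G+C = 10
Tm = 2(10) + 4(10) = 20 + 40 = 60°C

60°C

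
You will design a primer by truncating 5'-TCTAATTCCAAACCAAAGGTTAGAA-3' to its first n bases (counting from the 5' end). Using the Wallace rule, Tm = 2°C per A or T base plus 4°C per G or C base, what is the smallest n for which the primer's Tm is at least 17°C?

n = 8

First 7 bases: TCTAATT → Tm = 16°C (< 17°C)
First 8 bases: TCTAATTC → Tm = 20°C (≥ 17°C)
Each additional base adds 2°C (A/T) or 4°C (G/C), so Tm is non-decreasing in n; n = 8 is the first length to reach 17°C.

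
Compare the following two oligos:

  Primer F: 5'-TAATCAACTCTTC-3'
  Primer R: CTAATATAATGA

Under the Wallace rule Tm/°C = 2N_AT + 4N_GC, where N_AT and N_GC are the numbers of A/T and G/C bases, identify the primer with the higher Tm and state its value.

Primer F, 34°C

Primer F: A+T=9, G+C=4 → Tm = 2(9)+4(4) = 34°C
Primer R: A+T=10, G+C=2 → Tm = 2(10)+4(2) = 28°C
34°C vs 28°C → primer F is higher.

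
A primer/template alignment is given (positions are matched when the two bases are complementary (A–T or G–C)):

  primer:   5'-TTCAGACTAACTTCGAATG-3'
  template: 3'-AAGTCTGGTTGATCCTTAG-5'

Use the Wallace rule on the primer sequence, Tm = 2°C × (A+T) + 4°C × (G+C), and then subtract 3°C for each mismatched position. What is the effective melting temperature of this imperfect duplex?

40°C

Primer base counts: A=6, T=6, G=3, C=4 → A+T=12, G+C=7
Perfect-match Tm = 2(12) + 4(7) = 24 + 28 = 52°C
Mismatches (positions where the bases are not complementary): 4 (at positions 8, 13, 14, 19)
Effective Tm = 52 − 4×3 = 52 − 12 = 40°C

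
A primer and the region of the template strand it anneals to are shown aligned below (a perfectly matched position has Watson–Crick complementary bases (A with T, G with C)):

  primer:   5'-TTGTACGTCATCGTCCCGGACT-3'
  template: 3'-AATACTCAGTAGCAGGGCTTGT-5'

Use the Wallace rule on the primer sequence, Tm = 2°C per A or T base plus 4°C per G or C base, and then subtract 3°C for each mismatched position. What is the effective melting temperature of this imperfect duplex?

53°C

Primer base counts: A=3, T=7, G=5, C=7 → A+T=10, G+C=12
Perfect-match Tm = 2(10) + 4(12) = 20 + 48 = 68°C
Mismatches (positions where the bases are not complementary): 5 (at positions 3, 5, 6, 19, 22)
Effective Tm = 68 − 5×3 = 68 − 15 = 53°C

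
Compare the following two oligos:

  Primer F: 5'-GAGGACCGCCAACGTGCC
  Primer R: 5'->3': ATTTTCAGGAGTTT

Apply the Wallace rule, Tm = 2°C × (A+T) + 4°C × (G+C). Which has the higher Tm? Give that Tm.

Primer F, 62°C

Primer F: A+T=5, G+C=13 → Tm = 2(5)+4(13) = 62°C
Primer R: A+T=10, G+C=4 → Tm = 2(10)+4(4) = 36°C
62°C vs 36°C → primer F is higher.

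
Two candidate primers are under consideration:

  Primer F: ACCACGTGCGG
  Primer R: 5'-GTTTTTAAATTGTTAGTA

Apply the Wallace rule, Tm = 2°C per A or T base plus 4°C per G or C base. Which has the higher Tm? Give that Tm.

Primer R, 42°C

Primer F: A+T=3, G+C=8 → Tm = 2(3)+4(8) = 38°C
Primer R: A+T=15, G+C=3 → Tm = 2(15)+4(3) = 42°C
38°C vs 42°C → primer R is higher.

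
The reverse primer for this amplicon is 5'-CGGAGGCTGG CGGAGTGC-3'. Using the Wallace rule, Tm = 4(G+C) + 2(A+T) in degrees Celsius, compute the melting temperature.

A=2, T=2, C=4, G=10
AT pairs contribute 4, GC pairs contribute 14.
Tm = 2×4 + 4×14 = 64°C

64°C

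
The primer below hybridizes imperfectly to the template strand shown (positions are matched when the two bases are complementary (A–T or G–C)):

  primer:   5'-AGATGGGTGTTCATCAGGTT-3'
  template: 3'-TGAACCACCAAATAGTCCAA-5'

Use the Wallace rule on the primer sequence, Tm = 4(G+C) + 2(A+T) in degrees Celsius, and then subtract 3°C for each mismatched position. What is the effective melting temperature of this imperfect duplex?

43°C

Primer base counts: A=4, T=7, G=7, C=2 → A+T=11, G+C=9
Perfect-match Tm = 2(11) + 4(9) = 22 + 36 = 58°C
Mismatches (positions where the bases are not complementary): 5 (at positions 2, 3, 7, 8, 12)
Effective Tm = 58 − 5×3 = 58 − 15 = 43°C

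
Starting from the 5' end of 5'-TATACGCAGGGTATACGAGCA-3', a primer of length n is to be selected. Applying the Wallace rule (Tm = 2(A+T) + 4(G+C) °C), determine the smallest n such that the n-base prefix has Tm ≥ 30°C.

First 9 bases: TATACGCAG → Tm = 26°C (< 30°C)
First 10 bases: TATACGCAGG → Tm = 30°C (≥ 30°C)
Each additional base adds 2°C (A/T) or 4°C (G/C), so Tm is non-decreasing in n; n = 10 is the first length to reach 30°C.

n = 10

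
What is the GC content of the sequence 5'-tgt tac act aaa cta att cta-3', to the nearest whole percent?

24%

Scanning the sequence gives A=8, G=1, C=4, T=8.
G+C = 1 + 4 = 5 out of 21 bases
%GC = 5/21 × 100 = 23.81% ≈ 24%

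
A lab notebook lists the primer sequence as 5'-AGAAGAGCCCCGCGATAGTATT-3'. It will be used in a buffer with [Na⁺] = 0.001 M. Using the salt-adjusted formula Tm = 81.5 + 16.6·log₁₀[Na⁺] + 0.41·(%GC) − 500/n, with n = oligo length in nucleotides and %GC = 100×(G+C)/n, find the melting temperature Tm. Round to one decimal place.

Length n = 22. Counting bases: A=7, T=4, C=5, G=6
G+C = 11, so %GC = 11/22 × 100 = 50%
Salt term: 16.6 × (-3) = -49.8
GC term: 0.41 × 50 = 20.5; length term: −500/22 = −22.727
Tm = 81.5 + (-49.8) + 20.5 − 22.727 = 29.473 → 29.5°C

29.5°C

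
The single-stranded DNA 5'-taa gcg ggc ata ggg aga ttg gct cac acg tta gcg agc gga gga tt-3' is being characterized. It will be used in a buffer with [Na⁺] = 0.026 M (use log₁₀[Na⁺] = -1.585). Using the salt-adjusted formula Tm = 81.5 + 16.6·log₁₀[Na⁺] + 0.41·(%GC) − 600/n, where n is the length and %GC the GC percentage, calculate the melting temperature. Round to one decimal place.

Length n = 47. Scanning the sequence gives A=12, G=18, T=9, C=8.
G+C = 26, so %GC = 26/47 × 100 = 55.319%
Salt term: 16.6 × (-1.585) = -26.311
GC term: 0.41 × 55.319 = 22.681; length term: −600/47 = −12.766
Tm = 81.5 + (-26.311) + 22.681 − 12.766 = 65.104 → 65.1°C

65.1°C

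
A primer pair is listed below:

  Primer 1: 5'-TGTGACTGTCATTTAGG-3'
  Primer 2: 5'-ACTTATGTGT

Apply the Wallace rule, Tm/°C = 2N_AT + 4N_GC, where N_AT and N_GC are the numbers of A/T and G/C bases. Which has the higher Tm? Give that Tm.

Primer 1: A+T=10, G+C=7 → Tm = 2(10)+4(7) = 48°C
Primer 2: A+T=7, G+C=3 → Tm = 2(7)+4(3) = 26°C
48°C vs 26°C → primer 1 is higher.

Primer 1, 48°C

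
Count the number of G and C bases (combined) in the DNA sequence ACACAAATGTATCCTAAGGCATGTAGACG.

12

Counting bases: T=6, C=6, A=11, G=6
Total G or C: 6 + 6 = 12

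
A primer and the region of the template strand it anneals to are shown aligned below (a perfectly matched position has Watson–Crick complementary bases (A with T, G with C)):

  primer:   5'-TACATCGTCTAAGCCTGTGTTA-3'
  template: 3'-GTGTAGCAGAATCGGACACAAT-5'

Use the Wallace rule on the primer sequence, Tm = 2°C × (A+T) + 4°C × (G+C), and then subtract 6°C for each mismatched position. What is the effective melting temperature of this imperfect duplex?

Primer base counts: A=5, T=8, G=4, C=5 → A+T=13, G+C=9
Perfect-match Tm = 2(13) + 4(9) = 26 + 36 = 62°C
Mismatches (positions where the bases are not complementary): 2 (at positions 1, 11)
Effective Tm = 62 − 2×6 = 62 − 12 = 50°C

50°C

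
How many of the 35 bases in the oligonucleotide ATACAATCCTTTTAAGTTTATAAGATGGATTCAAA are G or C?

Base counts: G=4, A=14, C=4, T=13
G+C = 4 + 4 = 8

8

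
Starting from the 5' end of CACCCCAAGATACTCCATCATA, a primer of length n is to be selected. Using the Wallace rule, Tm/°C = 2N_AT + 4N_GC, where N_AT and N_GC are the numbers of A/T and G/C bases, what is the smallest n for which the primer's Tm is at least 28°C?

n = 9

First 8 bases: CACCCCAA → Tm = 26°C (< 28°C)
First 9 bases: CACCCCAAG → Tm = 30°C (≥ 28°C)
Since every base adds ≥2°C, Tm only increases with n, so the threshold is first crossed at n = 9.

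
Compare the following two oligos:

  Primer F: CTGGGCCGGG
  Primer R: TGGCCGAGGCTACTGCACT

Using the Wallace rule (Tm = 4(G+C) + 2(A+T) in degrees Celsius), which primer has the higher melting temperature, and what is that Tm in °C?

Primer R, 62°C

Primer F: A+T=1, G+C=9 → Tm = 2(1)+4(9) = 38°C
Primer R: A+T=7, G+C=12 → Tm = 2(7)+4(12) = 62°C
38°C vs 62°C → primer R is higher.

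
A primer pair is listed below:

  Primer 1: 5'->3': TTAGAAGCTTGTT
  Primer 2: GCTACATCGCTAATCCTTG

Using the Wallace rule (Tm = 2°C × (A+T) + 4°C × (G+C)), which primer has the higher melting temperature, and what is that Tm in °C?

Primer 2, 56°C

Primer 1: A+T=9, G+C=4 → Tm = 2(9)+4(4) = 34°C
Primer 2: A+T=10, G+C=9 → Tm = 2(10)+4(9) = 56°C
34°C vs 56°C → primer 2 is higher.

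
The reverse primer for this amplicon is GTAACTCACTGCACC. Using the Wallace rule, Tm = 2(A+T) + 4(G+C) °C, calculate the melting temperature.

Counting bases: A=4, T=3, G=2, C=6
AT pairs contribute 7, GC pairs contribute 8.
Tm = 4·8 + 2·7 = 32 + 14 = 46°C

46°C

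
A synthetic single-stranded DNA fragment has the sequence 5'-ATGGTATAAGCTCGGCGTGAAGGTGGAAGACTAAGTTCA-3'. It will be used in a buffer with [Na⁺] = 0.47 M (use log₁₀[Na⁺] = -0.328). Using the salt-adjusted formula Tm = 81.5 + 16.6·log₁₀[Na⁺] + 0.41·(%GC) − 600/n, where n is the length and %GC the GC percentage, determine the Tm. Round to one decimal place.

Length n = 39. Scanning the sequence gives A=12, C=5, T=9, G=13.
G+C = 18, so %GC = 18/39 × 100 = 46.154%
Salt term: 16.6 × (-0.328) = -5.445
GC term: 0.41 × 46.154 = 18.923; length term: −600/39 = −15.385
Tm = 81.5 + (-5.445) + 18.923 − 15.385 = 79.593 → 79.6°C

79.6°C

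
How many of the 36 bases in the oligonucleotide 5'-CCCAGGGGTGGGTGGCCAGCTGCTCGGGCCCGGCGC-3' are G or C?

30

Base counts: A=2, C=13, T=4, G=17
G+C = 17 + 13 = 30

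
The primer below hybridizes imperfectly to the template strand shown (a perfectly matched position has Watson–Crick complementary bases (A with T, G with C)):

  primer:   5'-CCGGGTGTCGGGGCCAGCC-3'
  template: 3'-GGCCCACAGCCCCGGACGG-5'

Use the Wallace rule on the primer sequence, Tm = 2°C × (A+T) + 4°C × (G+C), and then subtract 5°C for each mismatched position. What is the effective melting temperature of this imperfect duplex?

Primer base counts: A=1, T=2, G=9, C=7 → A+T=3, G+C=16
Perfect-match Tm = 2(3) + 4(16) = 6 + 64 = 70°C
Mismatches (positions where the bases are not complementary): 1 (at position 16)
Effective Tm = 70 − 1×5 = 70 − 5 = 65°C

65°C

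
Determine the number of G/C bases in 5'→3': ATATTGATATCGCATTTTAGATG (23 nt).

6

Scanning the sequence gives C=2, G=4, T=10, A=7.
Total G or C: 4 + 2 = 6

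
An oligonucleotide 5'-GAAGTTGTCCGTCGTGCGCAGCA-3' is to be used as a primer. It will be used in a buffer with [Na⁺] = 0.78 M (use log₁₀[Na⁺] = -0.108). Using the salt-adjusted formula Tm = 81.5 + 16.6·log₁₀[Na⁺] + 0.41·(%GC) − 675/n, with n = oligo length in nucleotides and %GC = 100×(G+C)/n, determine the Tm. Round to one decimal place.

75.3°C

Length n = 23. C=6, T=5, G=8, A=4
G+C = 14, so %GC = 14/23 × 100 = 60.87%
Salt term: 16.6 × (-0.108) = -1.793
GC term: 0.41 × 60.87 = 24.957; length term: −675/23 = −29.348
Tm = 81.5 + (-1.793) + 24.957 − 29.348 = 75.316 → 75.3°C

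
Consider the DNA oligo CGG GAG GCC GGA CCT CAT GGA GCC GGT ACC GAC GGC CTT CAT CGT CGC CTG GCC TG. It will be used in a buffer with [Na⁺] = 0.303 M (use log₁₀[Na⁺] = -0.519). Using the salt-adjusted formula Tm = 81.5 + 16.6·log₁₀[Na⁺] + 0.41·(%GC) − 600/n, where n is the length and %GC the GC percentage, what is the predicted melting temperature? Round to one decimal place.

Length n = 56. Counting bases: A=7, C=20, G=20, T=9
G+C = 40, so %GC = 40/56 × 100 = 71.429%
Salt term: 16.6 × (-0.519) = -8.615
GC term: 0.41 × 71.429 = 29.286; length term: −600/56 = −10.714
Tm = 81.5 + (-8.615) + 29.286 − 10.714 = 91.457 → 91.5°C

91.5°C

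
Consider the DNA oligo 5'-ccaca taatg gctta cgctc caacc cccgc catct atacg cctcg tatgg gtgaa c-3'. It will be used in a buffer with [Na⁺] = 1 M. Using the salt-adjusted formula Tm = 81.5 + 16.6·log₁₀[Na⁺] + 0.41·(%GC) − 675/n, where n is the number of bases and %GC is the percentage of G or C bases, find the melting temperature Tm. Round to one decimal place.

92.1°C

Length n = 56. Base counts: G=10, A=13, T=12, C=21
G+C = 31, so %GC = 31/56 × 100 = 55.357%
Salt term: 16.6 × (0) = 0
GC term: 0.41 × 55.357 = 22.696; length term: −675/56 = −12.054
Tm = 81.5 + (0) + 22.696 − 12.054 = 92.142 → 92.1°C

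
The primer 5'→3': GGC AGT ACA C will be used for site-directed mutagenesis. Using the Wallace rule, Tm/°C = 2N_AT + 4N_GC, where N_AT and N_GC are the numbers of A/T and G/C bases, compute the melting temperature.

Counting bases: G=3, A=3, C=3, T=1
AT pairs contribute 4, GC pairs contribute 6.
Tm = 2×4 + 4×6 = 32°C

32°C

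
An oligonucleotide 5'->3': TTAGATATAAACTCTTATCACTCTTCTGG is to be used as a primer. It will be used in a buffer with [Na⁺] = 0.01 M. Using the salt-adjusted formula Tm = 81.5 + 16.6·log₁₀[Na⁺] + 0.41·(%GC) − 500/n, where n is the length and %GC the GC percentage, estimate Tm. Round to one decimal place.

Length n = 29. T=12, G=3, C=6, A=8
G+C = 9, so %GC = 9/29 × 100 = 31.034%
Salt term: 16.6 × (-2) = -33.2
GC term: 0.41 × 31.034 = 12.724; length term: −500/29 = −17.241
Tm = 81.5 + (-33.2) + 12.724 − 17.241 = 43.783 → 43.8°C

43.8°C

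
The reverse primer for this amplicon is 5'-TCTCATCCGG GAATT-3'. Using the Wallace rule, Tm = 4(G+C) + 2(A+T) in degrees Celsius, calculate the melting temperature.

44°C

Base counts: C=4, A=3, T=5, G=3
AT pairs contribute 8, GC pairs contribute 7.
Tm = 2(8) + 4(7) = 16 + 28 = 44°C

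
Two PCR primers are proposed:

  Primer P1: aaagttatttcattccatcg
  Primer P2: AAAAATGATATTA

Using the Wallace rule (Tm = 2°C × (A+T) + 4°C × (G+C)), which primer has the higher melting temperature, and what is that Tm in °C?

Primer P1, 52°C

Primer P1: A+T=14, G+C=6 → Tm = 2(14)+4(6) = 52°C
Primer P2: A+T=12, G+C=1 → Tm = 2(12)+4(1) = 28°C
52°C vs 28°C → primer P1 is higher.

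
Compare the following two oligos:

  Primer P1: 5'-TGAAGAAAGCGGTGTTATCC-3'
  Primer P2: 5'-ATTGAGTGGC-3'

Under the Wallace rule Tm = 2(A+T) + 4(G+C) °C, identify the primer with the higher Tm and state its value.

Primer P1, 58°C

Primer P1: A+T=11, G+C=9 → Tm = 2(11)+4(9) = 58°C
Primer P2: A+T=5, G+C=5 → Tm = 2(5)+4(5) = 30°C
58°C vs 30°C → primer P1 is higher.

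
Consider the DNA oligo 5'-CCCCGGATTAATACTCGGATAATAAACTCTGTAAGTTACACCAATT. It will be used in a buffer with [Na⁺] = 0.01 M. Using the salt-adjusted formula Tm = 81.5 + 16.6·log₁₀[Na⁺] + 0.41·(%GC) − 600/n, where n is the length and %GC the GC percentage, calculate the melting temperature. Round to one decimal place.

50.4°C

Length n = 46. T=13, A=16, G=6, C=11
G+C = 17, so %GC = 17/46 × 100 = 36.957%
Salt term: 16.6 × (-2) = -33.2
GC term: 0.41 × 36.957 = 15.152; length term: −600/46 = −13.043
Tm = 81.5 + (-33.2) + 15.152 − 13.043 = 50.409 → 50.4°C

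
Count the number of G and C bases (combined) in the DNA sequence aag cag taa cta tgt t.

5

Base counts: T=5, A=6, C=2, G=3
G+C = 3 + 2 = 5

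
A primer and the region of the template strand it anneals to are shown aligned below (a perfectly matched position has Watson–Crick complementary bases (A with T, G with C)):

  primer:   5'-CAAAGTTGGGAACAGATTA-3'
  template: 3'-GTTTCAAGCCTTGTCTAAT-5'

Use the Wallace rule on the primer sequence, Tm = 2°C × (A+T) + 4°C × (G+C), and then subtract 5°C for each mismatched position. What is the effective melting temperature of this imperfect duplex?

47°C

Primer base counts: A=8, T=4, G=5, C=2 → A+T=12, G+C=7
Perfect-match Tm = 2(12) + 4(7) = 24 + 28 = 52°C
Mismatches (positions where the bases are not complementary): 1 (at position 8)
Effective Tm = 52 − 1×5 = 52 − 5 = 47°C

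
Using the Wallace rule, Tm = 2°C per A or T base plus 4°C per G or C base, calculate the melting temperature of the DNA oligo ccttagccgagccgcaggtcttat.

76°C

Scanning the sequence gives T=6, C=8, G=6, A=4.
So N_AT = 10 and N_GC = 14.
Tm = 4·14 + 2·10 = 56 + 20 = 76°C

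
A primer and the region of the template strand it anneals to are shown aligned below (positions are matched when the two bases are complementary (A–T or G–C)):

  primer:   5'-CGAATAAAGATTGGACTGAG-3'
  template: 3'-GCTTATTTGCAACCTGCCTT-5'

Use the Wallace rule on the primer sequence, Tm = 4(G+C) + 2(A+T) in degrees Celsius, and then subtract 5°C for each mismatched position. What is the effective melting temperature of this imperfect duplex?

36°C

Primer base counts: A=8, T=4, G=6, C=2 → A+T=12, G+C=8
Perfect-match Tm = 2(12) + 4(8) = 24 + 32 = 56°C
Mismatches (positions where the bases are not complementary): 4 (at positions 9, 10, 17, 20)
Effective Tm = 56 − 4×5 = 56 − 20 = 36°C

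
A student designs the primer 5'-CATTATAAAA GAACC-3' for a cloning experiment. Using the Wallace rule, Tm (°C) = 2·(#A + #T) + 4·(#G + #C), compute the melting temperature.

38°C

Counting bases: T=3, G=1, C=3, A=8
AT pairs contribute 11, GC pairs contribute 4.
Tm = 2(11) + 4(4) = 22 + 16 = 38°C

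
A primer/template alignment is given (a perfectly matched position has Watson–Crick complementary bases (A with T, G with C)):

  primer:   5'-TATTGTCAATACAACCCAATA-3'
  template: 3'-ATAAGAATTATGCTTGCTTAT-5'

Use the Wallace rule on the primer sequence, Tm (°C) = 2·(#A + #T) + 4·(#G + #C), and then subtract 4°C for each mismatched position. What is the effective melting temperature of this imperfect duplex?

34°C

Primer base counts: A=9, T=6, G=1, C=5 → A+T=15, G+C=6
Perfect-match Tm = 2(15) + 4(6) = 30 + 24 = 54°C
Mismatches (positions where the bases are not complementary): 5 (at positions 5, 7, 13, 15, 17)
Effective Tm = 54 − 5×4 = 54 − 20 = 34°C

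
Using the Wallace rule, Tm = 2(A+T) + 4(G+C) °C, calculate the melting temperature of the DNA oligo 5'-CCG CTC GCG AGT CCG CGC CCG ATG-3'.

Base counts: T=3, C=11, G=8, A=2
A+T = 5, G+C = 19
Tm = 2(5) + 4(19) = 10 + 76 = 86°C

86°C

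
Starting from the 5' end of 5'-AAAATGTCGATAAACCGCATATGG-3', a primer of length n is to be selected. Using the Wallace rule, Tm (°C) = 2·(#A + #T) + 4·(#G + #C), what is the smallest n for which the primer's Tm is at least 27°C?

First 10 bases: AAAATGTCGA → Tm = 26°C (< 27°C)
First 11 bases: AAAATGTCGAT → Tm = 28°C (≥ 27°C)
Since every base adds ≥2°C, Tm only increases with n, so the threshold is first crossed at n = 11.

n = 11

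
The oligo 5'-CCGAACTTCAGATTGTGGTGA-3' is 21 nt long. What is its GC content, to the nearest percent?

G=6, T=6, C=4, A=5
G+C = 6 + 4 = 10 out of 21 bases
%GC = 10/21 × 100 = 47.62% ≈ 48%

48%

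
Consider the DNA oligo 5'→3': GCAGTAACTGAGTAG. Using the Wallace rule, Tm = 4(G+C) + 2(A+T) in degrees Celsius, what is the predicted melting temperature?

G=5, C=2, T=3, A=5
AT pairs contribute 8, GC pairs contribute 7.
Tm = 2(8) + 4(7) = 16 + 28 = 44°C

44°C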